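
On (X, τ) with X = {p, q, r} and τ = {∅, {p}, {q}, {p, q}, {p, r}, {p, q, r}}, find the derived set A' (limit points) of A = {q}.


A' = ∅

For each x ∈ X, list the open sets U ∈ τ with x ∈ U, then check whether U ∩ (A ∖ {x}) ≠ ∅ for every such U.
  x = p: open {p} ∋ x has {p} ∩ (A ∖ {p}) = ∅, so x is NOT a limit point.
  x = q: open {q} ∋ x has {q} ∩ (A ∖ {q}) = ∅, so x is NOT a limit point.
  x = r: open {p, r} ∋ x has {p, r} ∩ (A ∖ {r}) = ∅, so x is NOT a limit point.
Collecting: A' = ∅.


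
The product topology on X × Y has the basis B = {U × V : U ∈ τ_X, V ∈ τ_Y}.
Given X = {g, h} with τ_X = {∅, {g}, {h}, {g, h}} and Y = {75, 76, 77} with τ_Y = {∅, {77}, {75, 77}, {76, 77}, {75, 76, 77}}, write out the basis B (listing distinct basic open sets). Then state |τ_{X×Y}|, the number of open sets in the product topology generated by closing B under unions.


Basis B = {∅ × ∅, {g} × {77}, {h} × {77}, {g} × {75, 77}, {g} × {76, 77}, {g, h} × {77}, {h} × {75, 77}, {h} × {76, 77}, {g} × {75, 76, 77}, {h} × {75, 76, 77}, {g, h} × {75, 77}, {g, h} × {76, 77}, {g, h} × {75, 76, 77}}; |τ_{X×Y}| = 25.

Enumerate products U × V with U ∈ τ_X, V ∈ τ_Y (deduplicated):
  ∅ × ∅ = {} (∅)
  {g} × {77} = {(g,77)}
  {h} × {77} = {(h,77)}
  {g} × {75, 77} = {(g,75), (g,77)}
  {g} × {76, 77} = {(g,76), (g,77)}
  {g, h} × {77} = {(g,77), (h,77)}
  {h} × {75, 77} = {(h,75), (h,77)}
  {h} × {76, 77} = {(h,76), (h,77)}
  {g} × {75, 76, 77} = {(g,75), (g,76), (g,77)}
  {h} × {75, 76, 77} = {(h,75), (h,76), (h,77)}
  {g, h} × {75, 77} = {(g,75), (g,77), (h,75), (h,77)}
  {g, h} × {76, 77} = {(g,76), (g,77), (h,76), (h,77)}
  {g, h} × {75, 76, 77} = {(g,75), (g,76), (g,77), (h,75), (h,76), (h,77)}
These 13 distinct sets form the basis B.
Close under arbitrary unions to get τ_{X×Y}; counting gives |τ_{X×Y}| = 25.


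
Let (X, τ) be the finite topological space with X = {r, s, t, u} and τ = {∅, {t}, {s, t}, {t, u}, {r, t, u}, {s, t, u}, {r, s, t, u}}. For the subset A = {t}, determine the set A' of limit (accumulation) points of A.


A' = {r, s, u}

For each x ∈ X, list the open sets U ∈ τ with x ∈ U, then check whether U ∩ (A ∖ {x}) ≠ ∅ for every such U.
  x = r: opens ∋ x are {r, t, u}, {r, s, t, u}; each meets A ∖ {r}, so x IS a limit point.
  x = s: opens ∋ x are {s, t}, {s, t, u}, {r, s, t, u}; each meets A ∖ {s}, so x IS a limit point.
  x = t: open {t} ∋ x has {t} ∩ (A ∖ {t}) = ∅, so x is NOT a limit point.
  x = u: opens ∋ x are {t, u}, {r, t, u}, {s, t, u}, {r, s, t, u}; each meets A ∖ {u}, so x IS a limit point.
Collecting: A' = {r, s, u}.


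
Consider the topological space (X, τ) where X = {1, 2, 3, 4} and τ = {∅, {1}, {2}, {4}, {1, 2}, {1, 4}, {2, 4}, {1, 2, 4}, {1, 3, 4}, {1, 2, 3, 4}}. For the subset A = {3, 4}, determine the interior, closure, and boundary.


int(A) = {4}, cl(A) = {3, 4}, ∂A = {3}.

Closed sets in (X, τ) are complements of opens:
  closed(X, τ) = {∅, {2}, {3}, {1, 3}, {2, 3}, {3, 4}, {1, 2, 3}, {1, 3, 4}, {2, 3, 4}, {1, 2, 3, 4}}.
int(A) = ⋃ {U ∈ τ : U ⊆ A}. Opens contained in A: ∅, {4}.
Taking the union of these: int(A) = {4}.
cl(A) = ⋂ {C closed : A ⊆ C}. Closed sets containing A: {3, 4}, {1, 3, 4}, {2, 3, 4}, {1, 2, 3, 4}.
Intersecting these: cl(A) = {3, 4}.
∂A = cl(A) ∖ int(A) = {3, 4} ∖ {4} = {3}.


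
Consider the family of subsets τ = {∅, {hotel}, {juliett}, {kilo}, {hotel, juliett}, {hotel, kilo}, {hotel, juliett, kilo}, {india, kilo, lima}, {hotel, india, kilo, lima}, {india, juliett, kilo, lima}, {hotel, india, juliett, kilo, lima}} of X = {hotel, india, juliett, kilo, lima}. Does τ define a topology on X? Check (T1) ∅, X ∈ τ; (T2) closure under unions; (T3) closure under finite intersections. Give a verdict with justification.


τ is NOT a topology on X.

Axiom (T1): ∅ ∈ τ? Yes; X ∈ τ? Yes.
Axiom (T2/T3): check pairwise unions and intersections of members of τ.
Counterexample for (T2): {juliett} ∪ {kilo} = {juliett, kilo} ∉ τ. Therefore τ is NOT a topology.


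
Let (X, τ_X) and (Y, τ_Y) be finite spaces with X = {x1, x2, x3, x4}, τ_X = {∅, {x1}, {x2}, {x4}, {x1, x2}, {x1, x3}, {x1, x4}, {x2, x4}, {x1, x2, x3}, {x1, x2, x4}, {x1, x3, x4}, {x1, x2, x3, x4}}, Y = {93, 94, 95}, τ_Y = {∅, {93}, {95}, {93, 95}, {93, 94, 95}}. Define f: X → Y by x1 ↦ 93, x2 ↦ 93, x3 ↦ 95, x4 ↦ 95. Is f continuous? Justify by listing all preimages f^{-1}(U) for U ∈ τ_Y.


f is NOT continuous.

Compute f^{-1}(U) for each U ∈ τ_Y:
  U = ∅: f^{-1}(U) = ∅ ∈ τ_X ✓.
  U = {93}: f^{-1}(U) = {x1, x2} ∈ τ_X ✓.
  U = {95}: f^{-1}(U) = {x3, x4} ∉ τ_X ✗.
  U = {93, 95}: f^{-1}(U) = {x1, x2, x3, x4} ∈ τ_X ✓.
  U = {93, 94, 95}: f^{-1}(U) = {x1, x2, x3, x4} ∈ τ_X ✓.
Found U = {95} with f^{-1}(U) = {x3, x4} not in τ_X. Therefore f is NOT continuous.


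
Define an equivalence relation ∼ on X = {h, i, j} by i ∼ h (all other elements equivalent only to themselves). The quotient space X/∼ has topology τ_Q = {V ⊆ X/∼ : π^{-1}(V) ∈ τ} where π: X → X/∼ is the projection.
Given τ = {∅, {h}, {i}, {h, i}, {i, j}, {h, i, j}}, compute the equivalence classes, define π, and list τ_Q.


X/∼ = {[h=i], [j]}; |τ_Q| = 3.

Equivalence classes: [h=i], [j].
Quotient map π: X → X/∼ sends h ↦ [h=i], i ↦ [h=i], j ↦ [j].
For each subset V ⊆ X/∼, compute π^{-1}(V) ⊆ X and check whether π^{-1}(V) ∈ τ. V is open in τ_Q iff π^{-1}(V) ∈ τ.
  V = {}: π^{-1}(V) = ∅ ∈ τ ✓.
  V = {[h=i]}: π^{-1}(V) = {h, i} ∈ τ ✓.
  V = {[j]}: π^{-1}(V) = {j} ∉ τ ✗.
  V = {[h=i], [j]}: π^{-1}(V) = {h, i, j} ∈ τ ✓.
Open sets in the quotient: τ_Q = {{}, {[h=i]}, {[h=i], [j]}} (3 elements).


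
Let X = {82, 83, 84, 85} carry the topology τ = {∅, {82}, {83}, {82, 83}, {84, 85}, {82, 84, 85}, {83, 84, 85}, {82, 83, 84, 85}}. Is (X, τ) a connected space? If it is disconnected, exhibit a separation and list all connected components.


(X, τ) is disconnected; components = [{82}, {83}, {84, 85}].

Find clopen sets (U ∈ τ with X ∖ U ∈ τ):
  U = ∅, X ∖ U = {82, 83, 84, 85} — both open, so U is clopen.
  U = {82}, X ∖ U = {83, 84, 85} — both open, so U is clopen.
  U = {83}, X ∖ U = {82, 84, 85} — both open, so U is clopen.
  U = {82, 83}, X ∖ U = {84, 85} — both open, so U is clopen.
  U = {84, 85}, X ∖ U = {82, 83} — both open, so U is clopen.
  U = {82, 84, 85}, X ∖ U = {83} — both open, so U is clopen.
  U = {83, 84, 85}, X ∖ U = {82} — both open, so U is clopen.
  U = {82, 83, 84, 85}, X ∖ U = ∅ — both open, so U is clopen.
Nontrivial clopen(s) exist: e.g. {83}. So (X, τ) is disconnected.
Compute connected components by grouping points that agree on all clopens:
  component: {82}
  component: {83}
  component: {84, 85}


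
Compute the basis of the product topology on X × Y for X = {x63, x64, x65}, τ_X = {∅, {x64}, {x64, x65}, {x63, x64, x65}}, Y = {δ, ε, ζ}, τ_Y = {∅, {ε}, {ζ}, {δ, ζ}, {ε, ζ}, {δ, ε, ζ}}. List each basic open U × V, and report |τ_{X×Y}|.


Basis B = {∅ × ∅, {x64} × {ε}, {x64} × {ζ}, {x64} × {δ, ζ}, {x64} × {ε, ζ}, {x64, x65} × {ε}, {x64, x65} × {ζ}, {x63, x64, x65} × {ε}, {x63, x64, x65} × {ζ}, {x64} × {δ, ε, ζ}, {x64, x65} × {δ, ζ}, {x64, x65} × {ε, ζ}, {x63, x64, x65} × {δ, ζ}, {x63, x64, x65} × {ε, ζ}, {x64, x65} × {δ, ε, ζ}, {x63, x64, x65} × {δ, ε, ζ}}; |τ_{X×Y}| = 40.

Enumerate products U × V with U ∈ τ_X, V ∈ τ_Y (deduplicated):
  ∅ × ∅ = {} (∅)
  {x64} × {ε} = {(x64,ε)}
  {x64} × {ζ} = {(x64,ζ)}
  {x64} × {δ, ζ} = {(x64,δ), (x64,ζ)}
  {x64} × {ε, ζ} = {(x64,ε), (x64,ζ)}
  {x64, x65} × {ε} = {(x64,ε), (x65,ε)}
  {x64, x65} × {ζ} = {(x64,ζ), (x65,ζ)}
  {x63, x64, x65} × {ε} = {(x63,ε), (x64,ε), (x65,ε)}
  {x63, x64, x65} × {ζ} = {(x63,ζ), (x64,ζ), (x65,ζ)}
  {x64} × {δ, ε, ζ} = {(x64,δ), (x64,ε), (x64,ζ)}
  {x64, x65} × {δ, ζ} = {(x64,δ), (x64,ζ), (x65,δ), (x65,ζ)}
  {x64, x65} × {ε, ζ} = {(x64,ε), (x64,ζ), (x65,ε), (x65,ζ)}
  {x63, x64, x65} × {δ, ζ} = {(x63,δ), (x63,ζ), (x64,δ), (x64,ζ), (x65,δ), (x65,ζ)}
  {x63, x64, x65} × {ε, ζ} = {(x63,ε), (x63,ζ), (x64,ε), (x64,ζ), (x65,ε), (x65,ζ)}
  {x64, x65} × {δ, ε, ζ} = {(x64,δ), (x64,ε), (x64,ζ), (x65,δ), (x65,ε), (x65,ζ)}
  {x63, x64, x65} × {δ, ε, ζ} = {(x63,δ), (x63,ε), (x63,ζ), (x64,δ), (x64,ε), (x64,ζ), (x65,δ), (x65,ε), (x65,ζ)}
These 16 distinct sets form the basis B.
Close under arbitrary unions to get τ_{X×Y}; counting gives |τ_{X×Y}| = 40.


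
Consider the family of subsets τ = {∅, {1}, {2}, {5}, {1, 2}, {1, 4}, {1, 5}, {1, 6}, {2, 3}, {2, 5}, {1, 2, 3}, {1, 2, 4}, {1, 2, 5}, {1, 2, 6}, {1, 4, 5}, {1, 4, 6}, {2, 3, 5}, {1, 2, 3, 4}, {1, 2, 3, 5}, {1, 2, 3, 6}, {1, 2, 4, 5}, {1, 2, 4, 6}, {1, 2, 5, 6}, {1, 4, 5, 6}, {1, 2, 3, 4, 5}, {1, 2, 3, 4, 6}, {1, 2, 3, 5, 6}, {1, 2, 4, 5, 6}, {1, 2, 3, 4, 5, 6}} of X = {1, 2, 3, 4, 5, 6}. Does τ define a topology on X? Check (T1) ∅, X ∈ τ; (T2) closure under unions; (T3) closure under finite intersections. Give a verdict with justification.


τ is NOT a topology on X.

Axiom (T1): ∅ ∈ τ? Yes; X ∈ τ? Yes.
Axiom (T2/T3): check pairwise unions and intersections of members of τ.
Counterexample for (T2): {5} ∪ {1, 6} = {1, 5, 6} ∉ τ. Therefore τ is NOT a topology.


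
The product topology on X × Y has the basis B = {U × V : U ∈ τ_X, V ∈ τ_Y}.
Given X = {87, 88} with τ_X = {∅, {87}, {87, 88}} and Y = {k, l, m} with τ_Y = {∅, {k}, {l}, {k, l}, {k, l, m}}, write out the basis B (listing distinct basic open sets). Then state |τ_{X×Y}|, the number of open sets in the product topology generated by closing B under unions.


Basis B = {∅ × ∅, {87} × {k}, {87} × {l}, {87} × {k, l}, {87, 88} × {k}, {87, 88} × {l}, {87} × {k, l, m}, {87, 88} × {k, l}, {87, 88} × {k, l, m}}; |τ_{X×Y}| = 14.

Enumerate products U × V with U ∈ τ_X, V ∈ τ_Y (deduplicated):
  ∅ × ∅ = {} (∅)
  {87} × {k} = {(87,k)}
  {87} × {l} = {(87,l)}
  {87} × {k, l} = {(87,k), (87,l)}
  {87, 88} × {k} = {(87,k), (88,k)}
  {87, 88} × {l} = {(87,l), (88,l)}
  {87} × {k, l, m} = {(87,k), (87,l), (87,m)}
  {87, 88} × {k, l} = {(87,k), (87,l), (88,k), (88,l)}
  {87, 88} × {k, l, m} = {(87,k), (87,l), (87,m), (88,k), (88,l), (88,m)}
These 9 distinct sets form the basis B.
Close under arbitrary unions to get τ_{X×Y}; counting gives |τ_{X×Y}| = 14.


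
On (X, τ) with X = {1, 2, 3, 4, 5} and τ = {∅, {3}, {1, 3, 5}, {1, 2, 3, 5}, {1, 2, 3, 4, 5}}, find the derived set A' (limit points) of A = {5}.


A' = {1, 2, 4}

For each x ∈ X, list the open sets U ∈ τ with x ∈ U, then check whether U ∩ (A ∖ {x}) ≠ ∅ for every such U.
  x = 1: opens ∋ x are {1, 3, 5}, {1, 2, 3, 5}, {1, 2, 3, 4, 5}; each meets A ∖ {1}, so x IS a limit point.
  x = 2: opens ∋ x are {1, 2, 3, 5}, {1, 2, 3, 4, 5}; each meets A ∖ {2}, so x IS a limit point.
  x = 3: open {3} ∋ x has {3} ∩ (A ∖ {3}) = ∅, so x is NOT a limit point.
  x = 4: opens ∋ x are {1, 2, 3, 4, 5}; each meets A ∖ {4}, so x IS a limit point.
  x = 5: open {1, 3, 5} ∋ x has {1, 3, 5} ∩ (A ∖ {5}) = ∅, so x is NOT a limit point.
Collecting: A' = {1, 2, 4}.


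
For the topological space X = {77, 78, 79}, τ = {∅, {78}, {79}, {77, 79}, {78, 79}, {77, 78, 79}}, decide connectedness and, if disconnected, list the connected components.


(X, τ) is disconnected; components = [{78}, {77, 79}].

Find clopen sets (U ∈ τ with X ∖ U ∈ τ):
  U = ∅, X ∖ U = {77, 78, 79} — both open, so U is clopen.
  U = {78}, X ∖ U = {77, 79} — both open, so U is clopen.
  U = {77, 79}, X ∖ U = {78} — both open, so U is clopen.
  U = {77, 78, 79}, X ∖ U = ∅ — both open, so U is clopen.
Nontrivial clopen(s) exist: e.g. {78}. So (X, τ) is disconnected.
Compute connected components by grouping points that agree on all clopens:
  component: {78}
  component: {77, 79}


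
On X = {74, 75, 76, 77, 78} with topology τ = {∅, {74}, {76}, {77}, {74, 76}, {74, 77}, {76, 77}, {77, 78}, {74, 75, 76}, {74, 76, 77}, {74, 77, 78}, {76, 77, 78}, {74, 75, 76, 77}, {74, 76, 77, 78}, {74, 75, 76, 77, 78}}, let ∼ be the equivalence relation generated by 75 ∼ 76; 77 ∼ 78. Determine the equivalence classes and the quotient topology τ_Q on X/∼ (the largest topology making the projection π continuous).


X/∼ = {[74], [75=76], [77=78]}; |τ_Q| = 6.

Equivalence classes: [74], [75=76], [77=78].
Quotient map π: X → X/∼ sends 74 ↦ [74], 75 ↦ [75=76], 76 ↦ [75=76], 77 ↦ [77=78], 78 ↦ [77=78].
For each subset V ⊆ X/∼, compute π^{-1}(V) ⊆ X and check whether π^{-1}(V) ∈ τ. V is open in τ_Q iff π^{-1}(V) ∈ τ.
  V = {}: π^{-1}(V) = ∅ ∈ τ ✓.
  V = {[74]}: π^{-1}(V) = {74} ∈ τ ✓.
  V = {[75=76]}: π^{-1}(V) = {75, 76} ∉ τ ✗.
  V = {[74], [75=76]}: π^{-1}(V) = {74, 75, 76} ∈ τ ✓.
  V = {[77=78]}: π^{-1}(V) = {77, 78} ∈ τ ✓.
  V = {[74], [77=78]}: π^{-1}(V) = {74, 77, 78} ∈ τ ✓.
  V = {[75=76], [77=78]}: π^{-1}(V) = {75, 76, 77, 78} ∉ τ ✗.
  V = {[74], [75=76], [77=78]}: π^{-1}(V) = {74, 75, 76, 77, 78} ∈ τ ✓.
Open sets in the quotient: τ_Q = {{}, {[74]}, {[74], [75=76]}, {[77=78]}, {[74], [77=78]}, {[74], [75=76], [77=78]}} (6 elements).


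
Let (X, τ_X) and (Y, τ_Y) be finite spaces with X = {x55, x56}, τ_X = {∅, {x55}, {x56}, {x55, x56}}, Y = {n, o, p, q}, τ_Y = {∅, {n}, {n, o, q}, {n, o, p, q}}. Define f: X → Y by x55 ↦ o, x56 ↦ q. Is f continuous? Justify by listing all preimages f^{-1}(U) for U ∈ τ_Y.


f IS continuous.

Compute f^{-1}(U) for each U ∈ τ_Y:
  U = ∅: f^{-1}(U) = ∅ ∈ τ_X ✓.
  U = {n}: f^{-1}(U) = ∅ ∈ τ_X ✓.
  U = {n, o, q}: f^{-1}(U) = {x55, x56} ∈ τ_X ✓.
  U = {n, o, p, q}: f^{-1}(U) = {x55, x56} ∈ τ_X ✓.
Every preimage lies in τ_X, so f IS continuous.


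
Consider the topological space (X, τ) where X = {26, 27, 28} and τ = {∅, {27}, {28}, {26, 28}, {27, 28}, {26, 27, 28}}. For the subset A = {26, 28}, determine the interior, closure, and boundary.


int(A) = {26, 28}, cl(A) = {26, 28}, ∂A = ∅.

Closed sets in (X, τ) are complements of opens:
  closed(X, τ) = {∅, {26}, {27}, {26, 27}, {26, 28}, {26, 27, 28}}.
int(A) = ⋃ {U ∈ τ : U ⊆ A}. Opens contained in A: ∅, {28}, {26, 28}.
Taking the union of these: int(A) = {26, 28}.
cl(A) = ⋂ {C closed : A ⊆ C}. Closed sets containing A: {26, 28}, {26, 27, 28}.
Intersecting these: cl(A) = {26, 28}.
∂A = cl(A) ∖ int(A) = {26, 28} ∖ {26, 28} = ∅.


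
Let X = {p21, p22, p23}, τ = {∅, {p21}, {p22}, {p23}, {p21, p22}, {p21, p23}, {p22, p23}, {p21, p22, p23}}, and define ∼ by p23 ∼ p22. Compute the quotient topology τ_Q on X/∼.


X/∼ = {[p21], [p22=p23]}; |τ_Q| = 4.

Equivalence classes: [p21], [p22=p23].
Quotient map π: X → X/∼ sends p21 ↦ [p21], p22 ↦ [p22=p23], p23 ↦ [p22=p23].
For each subset V ⊆ X/∼, compute π^{-1}(V) ⊆ X and check whether π^{-1}(V) ∈ τ. V is open in τ_Q iff π^{-1}(V) ∈ τ.
  V = {}: π^{-1}(V) = ∅ ∈ τ ✓.
  V = {[p21]}: π^{-1}(V) = {p21} ∈ τ ✓.
  V = {[p22=p23]}: π^{-1}(V) = {p22, p23} ∈ τ ✓.
  V = {[p21], [p22=p23]}: π^{-1}(V) = {p21, p22, p23} ∈ τ ✓.
Open sets in the quotient: τ_Q = {{}, {[p21]}, {[p22=p23]}, {[p21], [p22=p23]}} (4 elements).


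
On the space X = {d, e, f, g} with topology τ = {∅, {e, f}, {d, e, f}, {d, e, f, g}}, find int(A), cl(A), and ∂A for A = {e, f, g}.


int(A) = {e, f}, cl(A) = {d, e, f, g}, ∂A = {d, g}.

Closed sets in (X, τ) are complements of opens:
  closed(X, τ) = {∅, {g}, {d, g}, {d, e, f, g}}.
int(A) = ⋃ {U ∈ τ : U ⊆ A}. Opens contained in A: ∅, {e, f}.
Taking the union of these: int(A) = {e, f}.
cl(A) = ⋂ {C closed : A ⊆ C}. Closed sets containing A: {d, e, f, g}.
Intersecting these: cl(A) = {d, e, f, g}.
∂A = cl(A) ∖ int(A) = {d, e, f, g} ∖ {e, f} = {d, g}.


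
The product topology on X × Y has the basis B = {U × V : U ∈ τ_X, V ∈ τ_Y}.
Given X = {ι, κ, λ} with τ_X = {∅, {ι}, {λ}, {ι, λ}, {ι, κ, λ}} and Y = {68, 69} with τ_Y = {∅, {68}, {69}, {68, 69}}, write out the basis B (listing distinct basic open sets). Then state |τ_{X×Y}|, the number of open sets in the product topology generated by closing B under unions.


Basis B = {∅ × ∅, {ι} × {68}, {ι} × {69}, {λ} × {68}, {λ} × {69}, {ι} × {68, 69}, {ι, λ} × {68}, {ι, λ} × {69}, {λ} × {68, 69}, {ι, κ, λ} × {68}, {ι, κ, λ} × {69}, {ι, λ} × {68, 69}, {ι, κ, λ} × {68, 69}}; |τ_{X×Y}| = 25.

Enumerate products U × V with U ∈ τ_X, V ∈ τ_Y (deduplicated):
  ∅ × ∅ = {} (∅)
  {ι} × {68} = {(ι,68)}
  {ι} × {69} = {(ι,69)}
  {λ} × {68} = {(λ,68)}
  {λ} × {69} = {(λ,69)}
  {ι} × {68, 69} = {(ι,68), (ι,69)}
  {ι, λ} × {68} = {(ι,68), (λ,68)}
  {ι, λ} × {69} = {(ι,69), (λ,69)}
  {λ} × {68, 69} = {(λ,68), (λ,69)}
  {ι, κ, λ} × {68} = {(ι,68), (κ,68), (λ,68)}
  {ι, κ, λ} × {69} = {(ι,69), (κ,69), (λ,69)}
  {ι, λ} × {68, 69} = {(ι,68), (ι,69), (λ,68), (λ,69)}
  {ι, κ, λ} × {68, 69} = {(ι,68), (ι,69), (κ,68), (κ,69), (λ,68), (λ,69)}
These 13 distinct sets form the basis B.
Close under arbitrary unions to get τ_{X×Y}; counting gives |τ_{X×Y}| = 25.


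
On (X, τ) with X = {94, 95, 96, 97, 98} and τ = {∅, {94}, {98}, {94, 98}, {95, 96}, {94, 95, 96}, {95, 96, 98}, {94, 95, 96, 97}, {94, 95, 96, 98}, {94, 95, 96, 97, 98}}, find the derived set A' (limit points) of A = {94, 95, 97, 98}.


A' = {96, 97}

For each x ∈ X, list the open sets U ∈ τ with x ∈ U, then check whether U ∩ (A ∖ {x}) ≠ ∅ for every such U.
  x = 94: open {94} ∋ x has {94} ∩ (A ∖ {94}) = ∅, so x is NOT a limit point.
  x = 95: open {95, 96} ∋ x has {95, 96} ∩ (A ∖ {95}) = ∅, so x is NOT a limit point.
  x = 96: opens ∋ x are {95, 96}, {94, 95, 96}, {95, 96, 98}, {94, 95, 96, 97}, {94, 95, 96, 98}, {94, 95, 96, 97, 98}; each meets A ∖ {96}, so x IS a limit point.
  x = 97: opens ∋ x are {94, 95, 96, 97}, {94, 95, 96, 97, 98}; each meets A ∖ {97}, so x IS a limit point.
  x = 98: open {98} ∋ x has {98} ∩ (A ∖ {98}) = ∅, so x is NOT a limit point.
Collecting: A' = {96, 97}.


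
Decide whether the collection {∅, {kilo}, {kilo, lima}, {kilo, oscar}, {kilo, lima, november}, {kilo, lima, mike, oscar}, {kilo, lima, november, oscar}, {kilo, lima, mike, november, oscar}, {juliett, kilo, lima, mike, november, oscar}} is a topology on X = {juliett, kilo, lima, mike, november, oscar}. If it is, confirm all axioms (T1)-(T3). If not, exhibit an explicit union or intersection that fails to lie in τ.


τ is NOT a topology on X.

Axiom (T1): ∅ ∈ τ? Yes; X ∈ τ? Yes.
Axiom (T2/T3): check pairwise unions and intersections of members of τ.
Counterexample for (T2): {kilo, lima} ∪ {kilo, oscar} = {kilo, lima, oscar} ∉ τ. Therefore τ is NOT a topology.


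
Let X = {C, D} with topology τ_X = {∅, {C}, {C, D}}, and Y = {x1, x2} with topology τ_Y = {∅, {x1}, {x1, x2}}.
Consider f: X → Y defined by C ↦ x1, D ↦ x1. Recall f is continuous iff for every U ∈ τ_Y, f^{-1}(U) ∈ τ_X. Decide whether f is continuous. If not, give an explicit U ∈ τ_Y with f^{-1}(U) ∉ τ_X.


f IS continuous.

Compute f^{-1}(U) for each U ∈ τ_Y:
  U = ∅: f^{-1}(U) = ∅ ∈ τ_X ✓.
  U = {x1}: f^{-1}(U) = {C, D} ∈ τ_X ✓.
  U = {x1, x2}: f^{-1}(U) = {C, D} ∈ τ_X ✓.
Every preimage lies in τ_X, so f IS continuous.


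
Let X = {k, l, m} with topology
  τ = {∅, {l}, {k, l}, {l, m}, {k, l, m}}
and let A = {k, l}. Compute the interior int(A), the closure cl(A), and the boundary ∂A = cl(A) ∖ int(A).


int(A) = {k, l}, cl(A) = {k, l, m}, ∂A = {m}.

Closed sets in (X, τ) are complements of opens:
  closed(X, τ) = {∅, {k}, {m}, {k, m}, {k, l, m}}.
int(A) = ⋃ {U ∈ τ : U ⊆ A}. Opens contained in A: ∅, {l}, {k, l}.
Taking the union of these: int(A) = {k, l}.
cl(A) = ⋂ {C closed : A ⊆ C}. Closed sets containing A: {k, l, m}.
Intersecting these: cl(A) = {k, l, m}.
∂A = cl(A) ∖ int(A) = {k, l, m} ∖ {k, l} = {m}.


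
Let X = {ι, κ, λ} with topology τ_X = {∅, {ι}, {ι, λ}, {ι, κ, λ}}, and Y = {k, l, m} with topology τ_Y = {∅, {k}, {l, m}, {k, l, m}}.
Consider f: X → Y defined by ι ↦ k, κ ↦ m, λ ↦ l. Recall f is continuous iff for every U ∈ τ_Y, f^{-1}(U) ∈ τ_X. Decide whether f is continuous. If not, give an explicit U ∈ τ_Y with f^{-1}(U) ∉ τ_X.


f is NOT continuous.

Compute f^{-1}(U) for each U ∈ τ_Y:
  U = ∅: f^{-1}(U) = ∅ ∈ τ_X ✓.
  U = {k}: f^{-1}(U) = {ι} ∈ τ_X ✓.
  U = {l, m}: f^{-1}(U) = {κ, λ} ∉ τ_X ✗.
  U = {k, l, m}: f^{-1}(U) = {ι, κ, λ} ∈ τ_X ✓.
Found U = {l, m} with f^{-1}(U) = {κ, λ} not in τ_X. Therefore f is NOT continuous.


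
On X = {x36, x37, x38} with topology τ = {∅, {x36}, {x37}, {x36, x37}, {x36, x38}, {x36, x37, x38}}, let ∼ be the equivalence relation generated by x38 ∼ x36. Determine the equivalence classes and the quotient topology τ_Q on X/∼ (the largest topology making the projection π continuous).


X/∼ = {[x36=x38], [x37]}; |τ_Q| = 4.

Equivalence classes: [x36=x38], [x37].
Quotient map π: X → X/∼ sends x36 ↦ [x36=x38], x37 ↦ [x37], x38 ↦ [x36=x38].
For each subset V ⊆ X/∼, compute π^{-1}(V) ⊆ X and check whether π^{-1}(V) ∈ τ. V is open in τ_Q iff π^{-1}(V) ∈ τ.
  V = {}: π^{-1}(V) = ∅ ∈ τ ✓.
  V = {[x36=x38]}: π^{-1}(V) = {x36, x38} ∈ τ ✓.
  V = {[x37]}: π^{-1}(V) = {x37} ∈ τ ✓.
  V = {[x36=x38], [x37]}: π^{-1}(V) = {x36, x37, x38} ∈ τ ✓.
Open sets in the quotient: τ_Q = {{}, {[x36=x38]}, {[x37]}, {[x36=x38], [x37]}} (4 elements).


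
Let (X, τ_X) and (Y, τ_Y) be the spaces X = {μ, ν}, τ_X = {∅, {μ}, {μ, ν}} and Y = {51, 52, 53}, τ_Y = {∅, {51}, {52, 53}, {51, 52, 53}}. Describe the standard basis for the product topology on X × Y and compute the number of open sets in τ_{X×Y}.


Basis B = {∅ × ∅, {μ} × {51}, {μ, ν} × {51}, {μ} × {52, 53}, {μ} × {51, 52, 53}, {μ, ν} × {52, 53}, {μ, ν} × {51, 52, 53}}; |τ_{X×Y}| = 9.

Enumerate products U × V with U ∈ τ_X, V ∈ τ_Y (deduplicated):
  ∅ × ∅ = {} (∅)
  {μ} × {51} = {(μ,51)}
  {μ, ν} × {51} = {(μ,51), (ν,51)}
  {μ} × {52, 53} = {(μ,52), (μ,53)}
  {μ} × {51, 52, 53} = {(μ,51), (μ,52), (μ,53)}
  {μ, ν} × {52, 53} = {(μ,52), (μ,53), (ν,52), (ν,53)}
  {μ, ν} × {51, 52, 53} = {(μ,51), (μ,52), (μ,53), (ν,51), (ν,52), (ν,53)}
These 7 distinct sets form the basis B.
Close under arbitrary unions to get τ_{X×Y}; counting gives |τ_{X×Y}| = 9.


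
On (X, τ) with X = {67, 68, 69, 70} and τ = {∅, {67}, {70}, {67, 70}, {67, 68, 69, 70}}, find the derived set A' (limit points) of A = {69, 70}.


A' = {68, 69}

For each x ∈ X, list the open sets U ∈ τ with x ∈ U, then check whether U ∩ (A ∖ {x}) ≠ ∅ for every such U.
  x = 67: open {67} ∋ x has {67} ∩ (A ∖ {67}) = ∅, so x is NOT a limit point.
  x = 68: opens ∋ x are {67, 68, 69, 70}; each meets A ∖ {68}, so x IS a limit point.
  x = 69: opens ∋ x are {67, 68, 69, 70}; each meets A ∖ {69}, so x IS a limit point.
  x = 70: open {70} ∋ x has {70} ∩ (A ∖ {70}) = ∅, so x is NOT a limit point.
Collecting: A' = {68, 69}.


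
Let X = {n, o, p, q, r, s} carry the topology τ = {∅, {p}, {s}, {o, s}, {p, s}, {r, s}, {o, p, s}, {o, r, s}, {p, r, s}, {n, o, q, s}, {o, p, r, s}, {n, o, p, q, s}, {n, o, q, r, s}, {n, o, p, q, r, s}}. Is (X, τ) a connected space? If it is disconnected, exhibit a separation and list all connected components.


(X, τ) is disconnected; components = [{p}, {n, o, q, r, s}].

Find clopen sets (U ∈ τ with X ∖ U ∈ τ):
  U = ∅, X ∖ U = {n, o, p, q, r, s} — both open, so U is clopen.
  U = {p}, X ∖ U = {n, o, q, r, s} — both open, so U is clopen.
  U = {n, o, q, r, s}, X ∖ U = {p} — both open, so U is clopen.
  U = {n, o, p, q, r, s}, X ∖ U = ∅ — both open, so U is clopen.
Nontrivial clopen(s) exist: e.g. {p}. So (X, τ) is disconnected.
Compute connected components by grouping points that agree on all clopens:
  component: {p}
  component: {n, o, q, r, s}


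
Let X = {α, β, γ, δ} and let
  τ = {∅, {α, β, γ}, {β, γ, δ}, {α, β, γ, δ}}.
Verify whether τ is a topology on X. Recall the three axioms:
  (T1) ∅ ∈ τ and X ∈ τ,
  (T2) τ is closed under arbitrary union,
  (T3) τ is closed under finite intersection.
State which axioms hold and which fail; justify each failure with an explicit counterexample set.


τ is NOT a topology on X.

Axiom (T1): ∅ ∈ τ? Yes; X ∈ τ? Yes.
Axiom (T2/T3): check pairwise unions and intersections of members of τ.
Counterexample for (T3): {α, β, γ} ∩ {β, γ, δ} = {β, γ} ∉ τ. Therefore τ is NOT a topology.


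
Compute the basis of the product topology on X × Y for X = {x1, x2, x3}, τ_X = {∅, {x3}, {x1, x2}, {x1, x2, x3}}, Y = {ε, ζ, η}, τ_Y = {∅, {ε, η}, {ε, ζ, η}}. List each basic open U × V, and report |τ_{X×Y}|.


Basis B = {∅ × ∅, {x3} × {ε, η}, {x3} × {ε, ζ, η}, {x1, x2} × {ε, η}, {x1, x2} × {ε, ζ, η}, {x1, x2, x3} × {ε, η}, {x1, x2, x3} × {ε, ζ, η}}; |τ_{X×Y}| = 9.

Enumerate products U × V with U ∈ τ_X, V ∈ τ_Y (deduplicated):
  ∅ × ∅ = {} (∅)
  {x3} × {ε, η} = {(x3,ε), (x3,η)}
  {x3} × {ε, ζ, η} = {(x3,ε), (x3,ζ), (x3,η)}
  {x1, x2} × {ε, η} = {(x1,ε), (x1,η), (x2,ε), (x2,η)}
  {x1, x2} × {ε, ζ, η} = {(x1,ε), (x1,ζ), (x1,η), (x2,ε), (x2,ζ), (x2,η)}
  {x1, x2, x3} × {ε, η} = {(x1,ε), (x1,η), (x2,ε), (x2,η), (x3,ε), (x3,η)}
  {x1, x2, x3} × {ε, ζ, η} = {(x1,ε), (x1,ζ), (x1,η), (x2,ε), (x2,ζ), (x2,η), (x3,ε), (x3,ζ), (x3,η)}
These 7 distinct sets form the basis B.
Close under arbitrary unions to get τ_{X×Y}; counting gives |τ_{X×Y}| = 9.


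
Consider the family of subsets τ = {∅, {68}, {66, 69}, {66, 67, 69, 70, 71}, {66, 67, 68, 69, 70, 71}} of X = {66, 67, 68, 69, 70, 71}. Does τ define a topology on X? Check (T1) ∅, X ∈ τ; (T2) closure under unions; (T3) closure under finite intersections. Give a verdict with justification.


τ is NOT a topology on X.

Axiom (T1): ∅ ∈ τ? Yes; X ∈ τ? Yes.
Axiom (T2/T3): check pairwise unions and intersections of members of τ.
Counterexample for (T2): {68} ∪ {66, 69} = {66, 68, 69} ∉ τ. Therefore τ is NOT a topology.


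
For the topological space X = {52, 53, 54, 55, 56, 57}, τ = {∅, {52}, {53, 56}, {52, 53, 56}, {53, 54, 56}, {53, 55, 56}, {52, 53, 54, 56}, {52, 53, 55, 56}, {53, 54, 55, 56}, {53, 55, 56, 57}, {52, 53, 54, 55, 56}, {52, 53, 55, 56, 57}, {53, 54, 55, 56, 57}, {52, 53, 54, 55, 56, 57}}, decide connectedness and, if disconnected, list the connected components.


(X, τ) is disconnected; components = [{52}, {53, 54, 55, 56, 57}].

Find clopen sets (U ∈ τ with X ∖ U ∈ τ):
  U = ∅, X ∖ U = {52, 53, 54, 55, 56, 57} — both open, so U is clopen.
  U = {52}, X ∖ U = {53, 54, 55, 56, 57} — both open, so U is clopen.
  U = {53, 54, 55, 56, 57}, X ∖ U = {52} — both open, so U is clopen.
  U = {52, 53, 54, 55, 56, 57}, X ∖ U = ∅ — both open, so U is clopen.
Nontrivial clopen(s) exist: e.g. {52}. So (X, τ) is disconnected.
Compute connected components by grouping points that agree on all clopens:
  component: {52}
  component: {53, 54, 55, 56, 57}


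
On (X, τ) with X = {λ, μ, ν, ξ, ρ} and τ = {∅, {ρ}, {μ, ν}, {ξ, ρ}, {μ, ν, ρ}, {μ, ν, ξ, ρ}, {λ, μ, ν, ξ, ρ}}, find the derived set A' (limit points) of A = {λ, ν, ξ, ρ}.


A' = {λ, μ, ξ}

For each x ∈ X, list the open sets U ∈ τ with x ∈ U, then check whether U ∩ (A ∖ {x}) ≠ ∅ for every such U.
  x = λ: opens ∋ x are {λ, μ, ν, ξ, ρ}; each meets A ∖ {λ}, so x IS a limit point.
  x = μ: opens ∋ x are {μ, ν}, {μ, ν, ρ}, {μ, ν, ξ, ρ}, {λ, μ, ν, ξ, ρ}; each meets A ∖ {μ}, so x IS a limit point.
  x = ν: open {μ, ν} ∋ x has {μ, ν} ∩ (A ∖ {ν}) = ∅, so x is NOT a limit point.
  x = ξ: opens ∋ x are {ξ, ρ}, {μ, ν, ξ, ρ}, {λ, μ, ν, ξ, ρ}; each meets A ∖ {ξ}, so x IS a limit point.
  x = ρ: open {ρ} ∋ x has {ρ} ∩ (A ∖ {ρ}) = ∅, so x is NOT a limit point.
Collecting: A' = {λ, μ, ξ}.


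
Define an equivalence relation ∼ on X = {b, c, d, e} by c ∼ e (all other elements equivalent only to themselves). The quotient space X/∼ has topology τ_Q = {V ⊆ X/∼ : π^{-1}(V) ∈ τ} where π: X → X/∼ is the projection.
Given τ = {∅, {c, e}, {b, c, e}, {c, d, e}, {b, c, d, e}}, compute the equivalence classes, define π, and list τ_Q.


X/∼ = {[b], [c=e], [d]}; |τ_Q| = 5.

Equivalence classes: [b], [c=e], [d].
Quotient map π: X → X/∼ sends b ↦ [b], c ↦ [c=e], d ↦ [d], e ↦ [c=e].
For each subset V ⊆ X/∼, compute π^{-1}(V) ⊆ X and check whether π^{-1}(V) ∈ τ. V is open in τ_Q iff π^{-1}(V) ∈ τ.
  V = {}: π^{-1}(V) = ∅ ∈ τ ✓.
  V = {[b]}: π^{-1}(V) = {b} ∉ τ ✗.
  V = {[c=e]}: π^{-1}(V) = {c, e} ∈ τ ✓.
  V = {[b], [c=e]}: π^{-1}(V) = {b, c, e} ∈ τ ✓.
  V = {[d]}: π^{-1}(V) = {d} ∉ τ ✗.
  V = {[b], [d]}: π^{-1}(V) = {b, d} ∉ τ ✗.
  V = {[c=e], [d]}: π^{-1}(V) = {c, d, e} ∈ τ ✓.
  V = {[b], [c=e], [d]}: π^{-1}(V) = {b, c, d, e} ∈ τ ✓.
Open sets in the quotient: τ_Q = {{}, {[c=e]}, {[b], [c=e]}, {[c=e], [d]}, {[b], [c=e], [d]}} (5 elements).


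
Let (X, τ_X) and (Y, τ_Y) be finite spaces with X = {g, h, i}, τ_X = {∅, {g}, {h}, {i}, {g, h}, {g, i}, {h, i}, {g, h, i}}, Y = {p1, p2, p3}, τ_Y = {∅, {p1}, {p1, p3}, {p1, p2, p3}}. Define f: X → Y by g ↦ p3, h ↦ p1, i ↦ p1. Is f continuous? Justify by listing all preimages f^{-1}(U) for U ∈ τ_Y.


f IS continuous.

Compute f^{-1}(U) for each U ∈ τ_Y:
  U = ∅: f^{-1}(U) = ∅ ∈ τ_X ✓.
  U = {p1}: f^{-1}(U) = {h, i} ∈ τ_X ✓.
  U = {p1, p3}: f^{-1}(U) = {g, h, i} ∈ τ_X ✓.
  U = {p1, p2, p3}: f^{-1}(U) = {g, h, i} ∈ τ_X ✓.
Every preimage lies in τ_X, so f IS continuous.


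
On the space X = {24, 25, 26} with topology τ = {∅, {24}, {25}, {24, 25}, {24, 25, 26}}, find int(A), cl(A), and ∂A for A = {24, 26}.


int(A) = {24}, cl(A) = {24, 26}, ∂A = {26}.

Closed sets in (X, τ) are complements of opens:
  closed(X, τ) = {∅, {26}, {24, 26}, {25, 26}, {24, 25, 26}}.
int(A) = ⋃ {U ∈ τ : U ⊆ A}. Opens contained in A: ∅, {24}.
Taking the union of these: int(A) = {24}.
cl(A) = ⋂ {C closed : A ⊆ C}. Closed sets containing A: {24, 26}, {24, 25, 26}.
Intersecting these: cl(A) = {24, 26}.
∂A = cl(A) ∖ int(A) = {24, 26} ∖ {24} = {26}.


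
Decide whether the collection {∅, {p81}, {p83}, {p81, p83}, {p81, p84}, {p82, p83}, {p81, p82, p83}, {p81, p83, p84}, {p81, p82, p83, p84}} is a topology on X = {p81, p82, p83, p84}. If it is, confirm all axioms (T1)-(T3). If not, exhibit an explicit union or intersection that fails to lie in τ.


τ IS a topology on X.

Axiom (T1): ∅ ∈ τ? Yes; X ∈ τ? Yes.
Axiom (T2/T3): check pairwise unions and intersections of members of τ.
All pairwise intersections and unions checked — each lies in τ. Therefore τ satisfies (T1), (T2), (T3): it IS a topology on X.


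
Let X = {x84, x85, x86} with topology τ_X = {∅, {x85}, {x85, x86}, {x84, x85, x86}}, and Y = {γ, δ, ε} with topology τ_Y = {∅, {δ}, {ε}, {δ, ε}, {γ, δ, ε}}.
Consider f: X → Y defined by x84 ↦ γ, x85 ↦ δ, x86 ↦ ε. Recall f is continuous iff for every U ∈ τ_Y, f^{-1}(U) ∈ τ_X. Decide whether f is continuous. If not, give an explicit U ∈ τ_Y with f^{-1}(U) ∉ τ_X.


f is NOT continuous.

Compute f^{-1}(U) for each U ∈ τ_Y:
  U = ∅: f^{-1}(U) = ∅ ∈ τ_X ✓.
  U = {δ}: f^{-1}(U) = {x85} ∈ τ_X ✓.
  U = {ε}: f^{-1}(U) = {x86} ∉ τ_X ✗.
  U = {δ, ε}: f^{-1}(U) = {x85, x86} ∈ τ_X ✓.
  U = {γ, δ, ε}: f^{-1}(U) = {x84, x85, x86} ∈ τ_X ✓.
Found U = {ε} with f^{-1}(U) = {x86} not in τ_X. Therefore f is NOT continuous.


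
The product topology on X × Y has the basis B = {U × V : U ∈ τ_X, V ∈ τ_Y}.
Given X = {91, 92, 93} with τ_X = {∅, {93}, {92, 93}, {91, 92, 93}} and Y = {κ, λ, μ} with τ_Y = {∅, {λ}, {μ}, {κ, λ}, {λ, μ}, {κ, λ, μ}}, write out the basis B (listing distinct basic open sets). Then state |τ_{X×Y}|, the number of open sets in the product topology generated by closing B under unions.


Basis B = {∅ × ∅, {93} × {λ}, {93} × {μ}, {92, 93} × {λ}, {92, 93} × {μ}, {93} × {κ, λ}, {93} × {λ, μ}, {91, 92, 93} × {λ}, {91, 92, 93} × {μ}, {93} × {κ, λ, μ}, {92, 93} × {κ, λ}, {92, 93} × {λ, μ}, {91, 92, 93} × {κ, λ}, {91, 92, 93} × {λ, μ}, {92, 93} × {κ, λ, μ}, {91, 92, 93} × {κ, λ, μ}}; |τ_{X×Y}| = 40.

Enumerate products U × V with U ∈ τ_X, V ∈ τ_Y (deduplicated):
  ∅ × ∅ = {} (∅)
  {93} × {λ} = {(93,λ)}
  {93} × {μ} = {(93,μ)}
  {92, 93} × {λ} = {(92,λ), (93,λ)}
  {92, 93} × {μ} = {(92,μ), (93,μ)}
  {93} × {κ, λ} = {(93,κ), (93,λ)}
  {93} × {λ, μ} = {(93,λ), (93,μ)}
  {91, 92, 93} × {λ} = {(91,λ), (92,λ), (93,λ)}
  {91, 92, 93} × {μ} = {(91,μ), (92,μ), (93,μ)}
  {93} × {κ, λ, μ} = {(93,κ), (93,λ), (93,μ)}
  {92, 93} × {κ, λ} = {(92,κ), (92,λ), (93,κ), (93,λ)}
  {92, 93} × {λ, μ} = {(92,λ), (92,μ), (93,λ), (93,μ)}
  {91, 92, 93} × {κ, λ} = {(91,κ), (91,λ), (92,κ), (92,λ), (93,κ), (93,λ)}
  {91, 92, 93} × {λ, μ} = {(91,λ), (91,μ), (92,λ), (92,μ), (93,λ), (93,μ)}
  {92, 93} × {κ, λ, μ} = {(92,κ), (92,λ), (92,μ), (93,κ), (93,λ), (93,μ)}
  {91, 92, 93} × {κ, λ, μ} = {(91,κ), (91,λ), (91,μ), (92,κ), (92,λ), (92,μ), (93,κ), (93,λ), (93,μ)}
These 16 distinct sets form the basis B.
Close under arbitrary unions to get τ_{X×Y}; counting gives |τ_{X×Y}| = 40.


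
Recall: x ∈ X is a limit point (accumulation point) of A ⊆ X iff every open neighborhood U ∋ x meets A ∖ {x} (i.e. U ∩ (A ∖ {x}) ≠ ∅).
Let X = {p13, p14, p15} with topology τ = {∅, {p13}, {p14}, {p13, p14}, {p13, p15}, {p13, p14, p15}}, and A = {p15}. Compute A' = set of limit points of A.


A' = ∅

For each x ∈ X, list the open sets U ∈ τ with x ∈ U, then check whether U ∩ (A ∖ {x}) ≠ ∅ for every such U.
  x = p13: open {p13} ∋ x has {p13} ∩ (A ∖ {p13}) = ∅, so x is NOT a limit point.
  x = p14: open {p14} ∋ x has {p14} ∩ (A ∖ {p14}) = ∅, so x is NOT a limit point.
  x = p15: open {p13, p15} ∋ x has {p13, p15} ∩ (A ∖ {p15}) = ∅, so x is NOT a limit point.
Collecting: A' = ∅.


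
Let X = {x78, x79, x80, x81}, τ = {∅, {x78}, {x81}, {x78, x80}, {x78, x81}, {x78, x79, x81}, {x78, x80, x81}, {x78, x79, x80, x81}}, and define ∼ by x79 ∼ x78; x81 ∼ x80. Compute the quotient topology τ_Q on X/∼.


X/∼ = {[x78=x79], [x80=x81]}; |τ_Q| = 2.

Equivalence classes: [x78=x79], [x80=x81].
Quotient map π: X → X/∼ sends x78 ↦ [x78=x79], x79 ↦ [x78=x79], x80 ↦ [x80=x81], x81 ↦ [x80=x81].
For each subset V ⊆ X/∼, compute π^{-1}(V) ⊆ X and check whether π^{-1}(V) ∈ τ. V is open in τ_Q iff π^{-1}(V) ∈ τ.
  V = {}: π^{-1}(V) = ∅ ∈ τ ✓.
  V = {[x78=x79]}: π^{-1}(V) = {x78, x79} ∉ τ ✗.
  V = {[x80=x81]}: π^{-1}(V) = {x80, x81} ∉ τ ✗.
  V = {[x78=x79], [x80=x81]}: π^{-1}(V) = {x78, x79, x80, x81} ∈ τ ✓.
Open sets in the quotient: τ_Q = {{}, {[x78=x79], [x80=x81]}} (2 elements).


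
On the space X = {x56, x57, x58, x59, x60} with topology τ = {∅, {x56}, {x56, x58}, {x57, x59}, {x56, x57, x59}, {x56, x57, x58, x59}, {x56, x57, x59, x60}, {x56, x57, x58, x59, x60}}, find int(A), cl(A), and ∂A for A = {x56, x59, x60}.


int(A) = {x56}, cl(A) = {x56, x57, x58, x59, x60}, ∂A = {x57, x58, x59, x60}.

Closed sets in (X, τ) are complements of opens:
  closed(X, τ) = {∅, {x58}, {x60}, {x58, x60}, {x56, x58, x60}, {x57, x59, x60}, {x57, x58, x59, x60}, {x56, x57, x58, x59, x60}}.
int(A) = ⋃ {U ∈ τ : U ⊆ A}. Opens contained in A: ∅, {x56}.
Taking the union of these: int(A) = {x56}.
cl(A) = ⋂ {C closed : A ⊆ C}. Closed sets containing A: {x56, x57, x58, x59, x60}.
Intersecting these: cl(A) = {x56, x57, x58, x59, x60}.
∂A = cl(A) ∖ int(A) = {x56, x57, x58, x59, x60} ∖ {x56} = {x57, x58, x59, x60}.


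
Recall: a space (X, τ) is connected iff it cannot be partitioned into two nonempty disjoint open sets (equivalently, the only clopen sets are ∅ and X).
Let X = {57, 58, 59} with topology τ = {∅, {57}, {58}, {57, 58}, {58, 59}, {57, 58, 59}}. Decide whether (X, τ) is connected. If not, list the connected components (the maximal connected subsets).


(X, τ) is disconnected; components = [{57}, {58, 59}].

Find clopen sets (U ∈ τ with X ∖ U ∈ τ):
  U = ∅, X ∖ U = {57, 58, 59} — both open, so U is clopen.
  U = {57}, X ∖ U = {58, 59} — both open, so U is clopen.
  U = {58, 59}, X ∖ U = {57} — both open, so U is clopen.
  U = {57, 58, 59}, X ∖ U = ∅ — both open, so U is clopen.
Nontrivial clopen(s) exist: e.g. {57}. So (X, τ) is disconnected.
Compute connected components by grouping points that agree on all clopens:
  component: {57}
  component: {58, 59}


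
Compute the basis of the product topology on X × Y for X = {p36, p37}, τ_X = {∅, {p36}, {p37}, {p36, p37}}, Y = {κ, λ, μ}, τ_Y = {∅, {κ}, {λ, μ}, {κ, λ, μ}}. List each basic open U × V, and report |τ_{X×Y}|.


Basis B = {∅ × ∅, {p36} × {κ}, {p37} × {κ}, {p36, p37} × {κ}, {p36} × {λ, μ}, {p37} × {λ, μ}, {p36} × {κ, λ, μ}, {p37} × {κ, λ, μ}, {p36, p37} × {λ, μ}, {p36, p37} × {κ, λ, μ}}; |τ_{X×Y}| = 16.

Enumerate products U × V with U ∈ τ_X, V ∈ τ_Y (deduplicated):
  ∅ × ∅ = {} (∅)
  {p36} × {κ} = {(p36,κ)}
  {p37} × {κ} = {(p37,κ)}
  {p36, p37} × {κ} = {(p36,κ), (p37,κ)}
  {p36} × {λ, μ} = {(p36,λ), (p36,μ)}
  {p37} × {λ, μ} = {(p37,λ), (p37,μ)}
  {p36} × {κ, λ, μ} = {(p36,κ), (p36,λ), (p36,μ)}
  {p37} × {κ, λ, μ} = {(p37,κ), (p37,λ), (p37,μ)}
  {p36, p37} × {λ, μ} = {(p36,λ), (p36,μ), (p37,λ), (p37,μ)}
  {p36, p37} × {κ, λ, μ} = {(p36,κ), (p36,λ), (p36,μ), (p37,κ), (p37,λ), (p37,μ)}
These 10 distinct sets form the basis B.
Close under arbitrary unions to get τ_{X×Y}; counting gives |τ_{X×Y}| = 16.


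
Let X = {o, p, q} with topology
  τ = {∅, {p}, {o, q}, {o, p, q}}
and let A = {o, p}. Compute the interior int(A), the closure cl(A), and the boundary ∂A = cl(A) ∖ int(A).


int(A) = {p}, cl(A) = {o, p, q}, ∂A = {o, q}.

Closed sets in (X, τ) are complements of opens:
  closed(X, τ) = {∅, {p}, {o, q}, {o, p, q}}.
int(A) = ⋃ {U ∈ τ : U ⊆ A}. Opens contained in A: ∅, {p}.
Taking the union of these: int(A) = {p}.
cl(A) = ⋂ {C closed : A ⊆ C}. Closed sets containing A: {o, p, q}.
Intersecting these: cl(A) = {o, p, q}.
∂A = cl(A) ∖ int(A) = {o, p, q} ∖ {p} = {o, q}.


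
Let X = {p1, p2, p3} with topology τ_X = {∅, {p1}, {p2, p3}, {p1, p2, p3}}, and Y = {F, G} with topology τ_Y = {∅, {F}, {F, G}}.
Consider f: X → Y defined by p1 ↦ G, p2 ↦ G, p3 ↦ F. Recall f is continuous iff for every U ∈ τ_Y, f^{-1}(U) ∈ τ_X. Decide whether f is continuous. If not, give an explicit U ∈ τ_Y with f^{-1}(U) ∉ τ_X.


f is NOT continuous.

Compute f^{-1}(U) for each U ∈ τ_Y:
  U = ∅: f^{-1}(U) = ∅ ∈ τ_X ✓.
  U = {F}: f^{-1}(U) = {p3} ∉ τ_X ✗.
  U = {F, G}: f^{-1}(U) = {p1, p2, p3} ∈ τ_X ✓.
Found U = {F} with f^{-1}(U) = {p3} not in τ_X. Therefore f is NOT continuous.


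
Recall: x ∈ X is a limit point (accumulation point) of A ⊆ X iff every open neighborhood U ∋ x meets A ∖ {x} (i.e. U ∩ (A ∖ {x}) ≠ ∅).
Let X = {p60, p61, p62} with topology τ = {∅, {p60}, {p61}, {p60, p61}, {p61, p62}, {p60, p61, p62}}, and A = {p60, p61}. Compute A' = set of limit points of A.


A' = {p62}

For each x ∈ X, list the open sets U ∈ τ with x ∈ U, then check whether U ∩ (A ∖ {x}) ≠ ∅ for every such U.
  x = p60: open {p60} ∋ x has {p60} ∩ (A ∖ {p60}) = ∅, so x is NOT a limit point.
  x = p61: open {p61} ∋ x has {p61} ∩ (A ∖ {p61}) = ∅, so x is NOT a limit point.
  x = p62: opens ∋ x are {p61, p62}, {p60, p61, p62}; each meets A ∖ {p62}, so x IS a limit point.
Collecting: A' = {p62}.
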